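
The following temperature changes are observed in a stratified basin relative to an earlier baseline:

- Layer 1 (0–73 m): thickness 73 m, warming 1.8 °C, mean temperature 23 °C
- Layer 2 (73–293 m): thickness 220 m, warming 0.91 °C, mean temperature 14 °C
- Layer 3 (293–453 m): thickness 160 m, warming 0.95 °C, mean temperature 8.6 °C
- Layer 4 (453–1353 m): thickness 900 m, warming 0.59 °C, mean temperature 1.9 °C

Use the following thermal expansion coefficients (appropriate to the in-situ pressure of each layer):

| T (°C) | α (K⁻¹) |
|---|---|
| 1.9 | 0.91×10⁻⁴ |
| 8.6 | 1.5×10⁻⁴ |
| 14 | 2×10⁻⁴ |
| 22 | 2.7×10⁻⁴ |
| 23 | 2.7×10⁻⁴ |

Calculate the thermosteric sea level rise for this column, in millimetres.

Δh = 147 mm

Layer 1 at 23 °C → α = 2.7×10⁻⁴ K⁻¹
Layer 2 at 14 °C → α = 2×10⁻⁴ K⁻¹
Layer 3 at 8.6 °C → α = 1.5×10⁻⁴ K⁻¹
Layer 4 at 1.9 °C → α = 0.91×10⁻⁴ K⁻¹
1.8 × 73 × 2.7×10⁻⁴ = 0.035478 m
73–293 m: 0.91 × 2×10⁻⁴ × 220 = 0.04004 m
Layer 3: 160 × 0.95 × 1.5×10⁻⁴ = 0.02280 m
453–1353 m: 900 × 0.59 × 0.91×10⁻⁴ = 0.048321 m
Δh = 0.035478 + 0.04004 + 0.02280 + 0.048321 = 0.146639 m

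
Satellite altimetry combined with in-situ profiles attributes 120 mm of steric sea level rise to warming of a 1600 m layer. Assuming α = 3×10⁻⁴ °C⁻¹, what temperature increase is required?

ΔT = Δh/(αH) = 0.12 / (3×10⁻⁴ × 1600) = 0.2500 K

about 0.25 K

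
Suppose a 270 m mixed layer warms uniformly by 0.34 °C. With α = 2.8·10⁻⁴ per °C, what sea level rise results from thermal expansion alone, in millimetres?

Δh = 26 mm

Δh = αΔT·H = 2.8×10⁻⁴ × 0.34 × 270 = 0.025704 m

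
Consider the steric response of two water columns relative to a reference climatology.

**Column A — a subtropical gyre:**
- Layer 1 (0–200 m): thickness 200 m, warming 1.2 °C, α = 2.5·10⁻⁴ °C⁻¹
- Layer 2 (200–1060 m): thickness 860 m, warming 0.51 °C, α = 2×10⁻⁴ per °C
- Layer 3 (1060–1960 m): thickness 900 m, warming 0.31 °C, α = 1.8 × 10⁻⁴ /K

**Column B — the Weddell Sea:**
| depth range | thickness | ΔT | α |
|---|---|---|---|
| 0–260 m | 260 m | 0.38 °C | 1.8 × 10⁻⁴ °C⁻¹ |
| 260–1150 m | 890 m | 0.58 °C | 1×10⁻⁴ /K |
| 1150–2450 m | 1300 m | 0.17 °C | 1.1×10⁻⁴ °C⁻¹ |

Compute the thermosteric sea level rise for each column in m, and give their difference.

A 1.2 × 2.5×10⁻⁴ × 200 = 0.06000 m
A Layer 2: 0.51 × 860 × 2×10⁻⁴ = 0.08772 m
A 1060–1960 m: 1.8×10⁻⁴ × 900 × 0.31 = 0.05022 m
A total: 0.19794 m
B Layer 1: 0.38 × 1.8×10⁻⁴ × 260 = 0.017784 m
B 0.58 × 1×10⁻⁴ × 890 = 0.05162 m
B Layer 3: 1.1×10⁻⁴ × 0.17 × 1300 = 0.02431 m
B total: 0.093714 m
Difference: 0.19794 − 0.093714 = 0.104226 m

A: 0.20 m; B: 0.094 m; difference 0.10 m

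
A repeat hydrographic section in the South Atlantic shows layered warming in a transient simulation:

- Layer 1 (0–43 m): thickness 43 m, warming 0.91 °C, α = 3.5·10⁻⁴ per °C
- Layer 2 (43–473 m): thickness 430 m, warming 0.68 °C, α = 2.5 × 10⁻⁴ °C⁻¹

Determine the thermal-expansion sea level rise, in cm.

0–43 m: 3.5×10⁻⁴ × 0.91 × 43 = 0.0136955 m
2.5×10⁻⁴ × 0.68 × 430 = 0.07310 m
Δh = 0.0136955 + 0.07310 = 0.0867955 m

Δh ≈ 8.68 cm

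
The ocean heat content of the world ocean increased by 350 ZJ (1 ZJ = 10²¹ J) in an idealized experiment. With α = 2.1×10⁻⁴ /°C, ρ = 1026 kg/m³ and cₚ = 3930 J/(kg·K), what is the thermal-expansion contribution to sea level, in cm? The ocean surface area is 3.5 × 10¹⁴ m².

Δh ≈ 5.21 cm

Per unit area: Q = 350×10²¹ / (3.5×10¹⁴) = 1×10⁹ J/m²
Δh = αQ/(ρcₚ) = 2.1×10⁻⁴ × 1×10⁹ / (1026 × 3930) ≈ 0.052081 m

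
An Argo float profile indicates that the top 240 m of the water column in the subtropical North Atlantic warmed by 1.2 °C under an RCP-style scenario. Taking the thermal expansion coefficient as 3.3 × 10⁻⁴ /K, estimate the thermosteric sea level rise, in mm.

Δh = αΔT·H = 3.3×10⁻⁴ × 1.2 × 240 = 0.09504 m

Δh = 95.0 mm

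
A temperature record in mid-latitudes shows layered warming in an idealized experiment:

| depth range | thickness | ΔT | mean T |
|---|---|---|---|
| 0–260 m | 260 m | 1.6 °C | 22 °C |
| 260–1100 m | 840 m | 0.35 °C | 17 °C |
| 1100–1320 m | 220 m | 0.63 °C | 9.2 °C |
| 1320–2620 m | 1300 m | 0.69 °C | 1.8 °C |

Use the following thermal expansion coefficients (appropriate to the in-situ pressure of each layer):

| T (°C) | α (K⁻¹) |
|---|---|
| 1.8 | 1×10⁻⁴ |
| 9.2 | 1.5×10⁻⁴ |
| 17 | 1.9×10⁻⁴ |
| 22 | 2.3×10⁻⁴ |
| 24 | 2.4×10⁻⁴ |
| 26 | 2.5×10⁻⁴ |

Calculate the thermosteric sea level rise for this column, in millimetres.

Layer 1 at 22 °C → α = 2.3×10⁻⁴ K⁻¹
Layer 2 at 17 °C → α = 1.9×10⁻⁴ K⁻¹
Layer 3 at 9.2 °C → α = 1.5×10⁻⁴ K⁻¹
Layer 4 at 1.8 °C → α = 1×10⁻⁴ K⁻¹
1.6 × 260 × 2.3×10⁻⁴ = 0.09568 m
Layer 2: 0.35 × 1.9×10⁻⁴ × 840 = 0.05586 m
1100–1320 m: 0.63 × 220 × 1.5×10⁻⁴ = 0.02079 m
1320–2620 m: 0.69 × 1300 × 1×10⁻⁴ = 0.08970 m
Δh = 0.09568 + 0.05586 + 0.02079 + 0.08970 = 0.26203 m

Δh ≈ 260 mm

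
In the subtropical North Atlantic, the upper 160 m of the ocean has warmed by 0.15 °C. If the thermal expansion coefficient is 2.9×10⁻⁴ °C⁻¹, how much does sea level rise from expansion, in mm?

Δh = αΔT·H = 2.9×10⁻⁴ × 0.15 × 160 = 0.00696 m

Δh ≈ 6.96 mm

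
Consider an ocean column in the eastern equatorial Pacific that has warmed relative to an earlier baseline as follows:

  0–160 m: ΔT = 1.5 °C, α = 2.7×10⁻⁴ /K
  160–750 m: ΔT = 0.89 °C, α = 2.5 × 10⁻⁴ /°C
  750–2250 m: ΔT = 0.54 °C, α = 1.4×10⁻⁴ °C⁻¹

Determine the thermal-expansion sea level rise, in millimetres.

0–160 m: 1.5 × 2.7×10⁻⁴ × 160 = 0.06480 m
2.5×10⁻⁴ × 0.89 × 590 = 0.131275 m
750–2250 m: 0.54 × 1.4×10⁻⁴ × 1500 = 0.11340 m
Δh = 0.06480 + 0.131275 + 0.11340 = 0.309475 m

Δh ≈ 309 mm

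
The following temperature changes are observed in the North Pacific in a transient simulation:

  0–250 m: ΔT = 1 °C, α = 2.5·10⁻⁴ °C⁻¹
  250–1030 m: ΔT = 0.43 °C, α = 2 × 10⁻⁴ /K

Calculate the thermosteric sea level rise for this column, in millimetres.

1 × 250 × 2.5×10⁻⁴ = 0.06250 m
0.43 × 780 × 2×10⁻⁴ = 0.06708 m
Δh = 0.06250 + 0.06708 = 0.12958 m

Δh ≈ 130 mm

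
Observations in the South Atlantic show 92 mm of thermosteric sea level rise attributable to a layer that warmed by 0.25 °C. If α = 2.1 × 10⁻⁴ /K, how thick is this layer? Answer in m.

H ≈ 1750 m

H = Δh/(αΔT) = 0.092 / (2.1×10⁻⁴ × 0.25) ≈ 1752 m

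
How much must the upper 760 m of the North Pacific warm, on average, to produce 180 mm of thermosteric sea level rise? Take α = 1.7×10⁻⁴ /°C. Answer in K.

ΔT = Δh/(αH) = 0.18 / (1.7×10⁻⁴ × 760) ≈ 1.393 K

1.39 K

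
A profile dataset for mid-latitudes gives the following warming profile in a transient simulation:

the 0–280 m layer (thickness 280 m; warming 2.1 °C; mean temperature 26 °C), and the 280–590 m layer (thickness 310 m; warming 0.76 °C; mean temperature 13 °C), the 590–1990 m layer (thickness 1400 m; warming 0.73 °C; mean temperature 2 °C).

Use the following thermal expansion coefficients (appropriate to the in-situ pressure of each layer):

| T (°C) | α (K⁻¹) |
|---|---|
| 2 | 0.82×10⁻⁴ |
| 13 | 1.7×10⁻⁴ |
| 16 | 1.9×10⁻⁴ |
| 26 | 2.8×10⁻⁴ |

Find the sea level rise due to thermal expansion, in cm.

Layer 1 at 26 °C → α = 2.8×10⁻⁴ K⁻¹
Layer 2 at 13 °C → α = 1.7×10⁻⁴ K⁻¹
Layer 3 at 2 °C → α = 0.82×10⁻⁴ K⁻¹
Layer 1: 280 × 2.1 × 2.8×10⁻⁴ = 0.16464 m
Layer 2: 0.76 × 1.7×10⁻⁴ × 310 = 0.040052 m
Layer 3: 0.73 × 1400 × 0.82×10⁻⁴ = 0.083804 m
Δh = 0.16464 + 0.040052 + 0.083804 = 0.288496 m ≈ 28.8 cm

Δh ≈ 28.8 cm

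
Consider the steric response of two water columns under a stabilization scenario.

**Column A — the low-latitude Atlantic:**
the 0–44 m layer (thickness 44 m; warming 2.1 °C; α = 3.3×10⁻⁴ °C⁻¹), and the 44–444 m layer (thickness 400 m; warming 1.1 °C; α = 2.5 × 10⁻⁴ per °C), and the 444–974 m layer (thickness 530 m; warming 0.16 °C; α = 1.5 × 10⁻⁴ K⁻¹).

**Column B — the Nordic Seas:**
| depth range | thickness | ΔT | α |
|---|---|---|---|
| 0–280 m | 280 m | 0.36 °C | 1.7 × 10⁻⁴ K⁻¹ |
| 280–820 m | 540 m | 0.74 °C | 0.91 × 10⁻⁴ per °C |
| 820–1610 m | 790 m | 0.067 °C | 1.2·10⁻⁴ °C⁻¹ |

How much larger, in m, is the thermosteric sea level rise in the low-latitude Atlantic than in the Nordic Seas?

0.093 m larger

A 44 × 2.1 × 3.3×10⁻⁴ = 0.030492 m
A Layer 2: 2.5×10⁻⁴ × 1.1 × 400 = 0.11000 m
A 444–974 m: 530 × 0.16 × 1.5×10⁻⁴ = 0.01272 m
A total: 0.153212 m
B 0–280 m: 1.7×10⁻⁴ × 280 × 0.36 = 0.017136 m
B Layer 2: 540 × 0.74 × 0.91×10⁻⁴ = 0.0363636 m
B 0.067 × 1.2×10⁻⁴ × 790 = 0.0063516 m
B total: 0.0598512 m
Difference: 0.153212 − 0.0598512 = 0.0933608 m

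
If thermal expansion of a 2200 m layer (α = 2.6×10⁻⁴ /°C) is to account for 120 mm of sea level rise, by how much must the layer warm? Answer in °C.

ΔT = Δh/(αH) = 0.12 / (2.6×10⁻⁴ × 2200) ≈ 0.2098 °C

about 0.210 °C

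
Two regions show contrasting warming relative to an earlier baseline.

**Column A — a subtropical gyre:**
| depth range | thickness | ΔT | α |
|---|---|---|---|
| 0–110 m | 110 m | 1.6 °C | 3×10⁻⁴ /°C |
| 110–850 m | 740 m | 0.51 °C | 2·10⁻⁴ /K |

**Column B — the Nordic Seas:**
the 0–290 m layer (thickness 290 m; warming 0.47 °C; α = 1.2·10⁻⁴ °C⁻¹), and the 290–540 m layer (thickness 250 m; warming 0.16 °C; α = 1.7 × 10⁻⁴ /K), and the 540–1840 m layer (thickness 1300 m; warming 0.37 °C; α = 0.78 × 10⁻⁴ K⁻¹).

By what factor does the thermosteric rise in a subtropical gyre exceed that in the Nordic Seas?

2.11

A Layer 1: 3×10⁻⁴ × 110 × 1.6 = 0.05280 m
A Layer 2: 740 × 2×10⁻⁴ × 0.51 = 0.07548 m
A total: 0.12828 m
B 0–290 m: 0.47 × 1.2×10⁻⁴ × 290 = 0.016356 m
B Layer 2: 0.16 × 1.7×10⁻⁴ × 250 = 0.00680 m
B 540–1840 m: 1300 × 0.37 × 0.78×10⁻⁴ = 0.037518 m
B total: 0.060674 m
Ratio: 0.12828 / 0.060674 ≈ 2.114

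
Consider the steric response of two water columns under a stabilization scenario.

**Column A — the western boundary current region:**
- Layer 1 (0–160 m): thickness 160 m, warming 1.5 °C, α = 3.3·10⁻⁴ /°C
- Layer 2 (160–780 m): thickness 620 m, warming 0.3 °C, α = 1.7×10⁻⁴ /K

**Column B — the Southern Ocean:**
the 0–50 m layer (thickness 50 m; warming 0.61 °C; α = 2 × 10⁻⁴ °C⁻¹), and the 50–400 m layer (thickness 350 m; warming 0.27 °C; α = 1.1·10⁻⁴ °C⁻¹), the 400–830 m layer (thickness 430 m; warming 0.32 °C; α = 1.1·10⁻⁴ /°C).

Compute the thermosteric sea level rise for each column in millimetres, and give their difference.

A 160 × 1.5 × 3.3×10⁻⁴ = 0.07920 m
A 160–780 m: 620 × 1.7×10⁻⁴ × 0.3 = 0.03162 m
A total: 0.11082 m
B Layer 1: 2×10⁻⁴ × 50 × 0.61 = 0.00610 m
B Layer 2: 350 × 0.27 × 1.1×10⁻⁴ = 0.010395 m
B 1.1×10⁻⁴ × 430 × 0.32 = 0.015136 m
B total: 0.031631 m
Difference: 0.11082 − 0.031631 = 0.079189 m

A: 110 mm; B: 32 mm; difference 79 mm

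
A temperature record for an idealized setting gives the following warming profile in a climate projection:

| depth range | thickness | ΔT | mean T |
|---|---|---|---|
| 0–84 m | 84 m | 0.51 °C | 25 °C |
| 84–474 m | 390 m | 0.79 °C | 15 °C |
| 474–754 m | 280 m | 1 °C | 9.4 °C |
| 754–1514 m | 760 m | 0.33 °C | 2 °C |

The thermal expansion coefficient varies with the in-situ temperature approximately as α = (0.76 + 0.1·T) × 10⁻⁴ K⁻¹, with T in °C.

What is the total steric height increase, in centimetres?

Layer 1: α = (0.76 + 0.1×25)×10⁻⁴ = 3.26×10⁻⁴ K⁻¹
Layer 2: α = (0.76 + 0.1×15)×10⁻⁴ = 2.26×10⁻⁴ K⁻¹
Layer 3: α = (0.76 + 0.1×9.4)×10⁻⁴ = 1.7×10⁻⁴ K⁻¹
Layer 4: α = (0.76 + 0.1×2)×10⁻⁴ = 0.96×10⁻⁴ K⁻¹
Layer 1: 3.26×10⁻⁴ × 84 × 0.51 = 0.01396584 m
390 × 0.79 × 2.26×10⁻⁴ = 0.0696306 m
Layer 3: 1 × 1.7×10⁻⁴ × 280 = 0.04760 m
Layer 4: 760 × 0.96×10⁻⁴ × 0.33 = 0.0240768 m
Δh = 0.01396584 + 0.0696306 + 0.04760 + 0.0240768 = 0.15527324 m ≈ 15.5 cm

about 15.5 cm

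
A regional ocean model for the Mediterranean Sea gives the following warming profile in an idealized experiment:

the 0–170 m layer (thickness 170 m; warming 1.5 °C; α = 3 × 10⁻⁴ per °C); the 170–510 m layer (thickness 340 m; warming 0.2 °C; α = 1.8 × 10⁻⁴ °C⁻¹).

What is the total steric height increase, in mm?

0–170 m: 3×10⁻⁴ × 1.5 × 170 = 0.07650 m
170–510 m: 1.8×10⁻⁴ × 0.2 × 340 = 0.01224 m
Δh = 0.07650 + 0.01224 = 0.08874 m ≈ 88.7 mm

Δh = 88.7 mm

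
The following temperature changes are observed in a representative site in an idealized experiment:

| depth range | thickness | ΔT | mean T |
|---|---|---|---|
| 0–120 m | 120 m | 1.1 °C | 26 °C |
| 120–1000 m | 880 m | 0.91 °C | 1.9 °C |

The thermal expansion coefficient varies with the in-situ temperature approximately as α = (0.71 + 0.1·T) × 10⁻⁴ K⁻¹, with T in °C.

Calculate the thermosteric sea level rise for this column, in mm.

Layer 1: α = (0.71 + 0.1×26)×10⁻⁴ = 3.31×10⁻⁴ K⁻¹
Layer 2: α = (0.71 + 0.1×1.9)×10⁻⁴ = 0.9×10⁻⁴ K⁻¹
0–120 m: 1.1 × 3.31×10⁻⁴ × 120 = 0.043692 m
120–1000 m: 0.91 × 0.9×10⁻⁴ × 880 = 0.072072 m
Δh = 0.043692 + 0.072072 = 0.115764 m ≈ 120 mm

Δh ≈ 120 mm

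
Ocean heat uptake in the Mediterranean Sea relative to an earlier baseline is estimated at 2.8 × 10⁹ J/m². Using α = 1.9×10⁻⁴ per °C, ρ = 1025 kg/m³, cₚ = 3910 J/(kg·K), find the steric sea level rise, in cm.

Δh = αQ/(ρcₚ) = 1.9×10⁻⁴ × 2.8×10⁹ / (1025 × 3910) ≈ 0.13274 m

13.3 cm of thermosteric rise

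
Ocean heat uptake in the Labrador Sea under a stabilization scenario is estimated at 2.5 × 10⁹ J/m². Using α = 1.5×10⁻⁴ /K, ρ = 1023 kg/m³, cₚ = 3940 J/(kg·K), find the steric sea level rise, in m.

Δh = αQ/(ρcₚ) = 1.5×10⁻⁴ × 2.5×10⁹ / (1023 × 3940) ≈ 0.093038 m

0.0930 m of thermosteric rise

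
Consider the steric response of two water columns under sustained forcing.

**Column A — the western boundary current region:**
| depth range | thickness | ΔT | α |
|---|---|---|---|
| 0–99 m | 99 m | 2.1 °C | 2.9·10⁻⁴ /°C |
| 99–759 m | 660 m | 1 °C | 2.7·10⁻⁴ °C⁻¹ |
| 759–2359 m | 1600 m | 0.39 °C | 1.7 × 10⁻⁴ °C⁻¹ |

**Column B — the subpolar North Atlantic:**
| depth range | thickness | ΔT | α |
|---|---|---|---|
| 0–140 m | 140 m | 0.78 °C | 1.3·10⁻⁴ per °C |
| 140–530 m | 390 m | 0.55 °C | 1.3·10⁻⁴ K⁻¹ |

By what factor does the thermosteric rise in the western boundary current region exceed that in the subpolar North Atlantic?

a factor of 8.2

A 99 × 2.9×10⁻⁴ × 2.1 = 0.060291 m
A 99–759 m: 1 × 2.7×10⁻⁴ × 660 = 0.17820 m
A 1.7×10⁻⁴ × 1600 × 0.39 = 0.10608 m
A total: 0.344571 m
B Layer 1: 140 × 0.78 × 1.3×10⁻⁴ = 0.014196 m
B 140–530 m: 0.55 × 390 × 1.3×10⁻⁴ = 0.027885 m
B total: 0.042081 m
Ratio: 0.344571 / 0.042081 ≈ 8.188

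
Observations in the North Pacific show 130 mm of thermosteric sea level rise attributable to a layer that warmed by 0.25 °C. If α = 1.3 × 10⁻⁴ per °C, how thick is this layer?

about 4000 m

H = Δh/(αΔT) = 0.13 / (1.3×10⁻⁴ × 0.25) = 4000 m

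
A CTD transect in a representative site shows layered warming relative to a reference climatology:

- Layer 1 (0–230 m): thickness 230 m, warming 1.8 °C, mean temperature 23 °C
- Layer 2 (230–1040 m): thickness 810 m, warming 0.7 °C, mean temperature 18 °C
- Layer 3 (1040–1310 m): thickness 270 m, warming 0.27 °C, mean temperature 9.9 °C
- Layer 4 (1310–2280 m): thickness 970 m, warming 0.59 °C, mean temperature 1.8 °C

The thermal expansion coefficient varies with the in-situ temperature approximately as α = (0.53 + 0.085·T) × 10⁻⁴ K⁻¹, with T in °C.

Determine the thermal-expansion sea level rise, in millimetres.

Layer 1: α = (0.53 + 0.085×23)×10⁻⁴ = 2.485×10⁻⁴ K⁻¹
Layer 2: α = (0.53 + 0.085×18)×10⁻⁴ = 2.06×10⁻⁴ K⁻¹
Layer 3: α = (0.53 + 0.085×9.9)×10⁻⁴ = 1.3715×10⁻⁴ K⁻¹
Layer 4: α = (0.53 + 0.085×1.8)×10⁻⁴ = 0.683×10⁻⁴ K⁻¹
0–230 m: 1.8 × 2.485×10⁻⁴ × 230 = 0.102879 m
810 × 0.7 × 2.06×10⁻⁴ = 0.116802 m
Layer 3: 1.3715×10⁻⁴ × 270 × 0.27 = 0.009998235 m
Layer 4: 0.683×10⁻⁴ × 0.59 × 970 = 0.03908809 m
Δh = 0.102879 + 0.116802 + 0.009998235 + 0.03908809 = 0.268767325 m

Δh ≈ 269 mm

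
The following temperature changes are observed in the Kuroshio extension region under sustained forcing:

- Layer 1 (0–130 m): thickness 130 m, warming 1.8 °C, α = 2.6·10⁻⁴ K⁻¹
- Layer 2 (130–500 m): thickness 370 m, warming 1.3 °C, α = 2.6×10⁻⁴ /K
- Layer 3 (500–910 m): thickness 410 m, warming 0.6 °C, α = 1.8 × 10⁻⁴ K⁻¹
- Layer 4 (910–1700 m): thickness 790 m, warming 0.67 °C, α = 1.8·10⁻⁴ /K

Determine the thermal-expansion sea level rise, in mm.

Layer 1: 2.6×10⁻⁴ × 130 × 1.8 = 0.06084 m
130–500 m: 2.6×10⁻⁴ × 370 × 1.3 = 0.12506 m
500–910 m: 0.6 × 1.8×10⁻⁴ × 410 = 0.04428 m
Layer 4: 790 × 1.8×10⁻⁴ × 0.67 = 0.095274 m
Δh = 0.06084 + 0.12506 + 0.04428 + 0.095274 = 0.325454 m

about 325 mm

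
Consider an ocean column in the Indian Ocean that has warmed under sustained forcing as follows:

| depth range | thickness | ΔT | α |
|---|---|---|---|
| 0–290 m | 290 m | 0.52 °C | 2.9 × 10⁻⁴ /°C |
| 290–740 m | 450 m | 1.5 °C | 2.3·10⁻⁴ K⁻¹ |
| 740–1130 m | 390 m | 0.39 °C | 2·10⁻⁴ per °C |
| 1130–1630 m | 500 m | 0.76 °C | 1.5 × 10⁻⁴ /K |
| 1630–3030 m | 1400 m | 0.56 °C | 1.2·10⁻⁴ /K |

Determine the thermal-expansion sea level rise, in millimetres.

Δh = 380 mm

2.9×10⁻⁴ × 0.52 × 290 = 0.043732 m
290–740 m: 2.3×10⁻⁴ × 1.5 × 450 = 0.15525 m
390 × 2×10⁻⁴ × 0.39 = 0.03042 m
500 × 1.5×10⁻⁴ × 0.76 = 0.05700 m
1.2×10⁻⁴ × 1400 × 0.56 = 0.09408 m
Δh = 0.043732 + 0.15525 + 0.03042 + 0.05700 + 0.09408 = 0.380482 m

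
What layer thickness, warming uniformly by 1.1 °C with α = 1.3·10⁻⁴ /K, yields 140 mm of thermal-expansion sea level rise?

H = Δh/(αΔT) = 0.14 / (1.3×10⁻⁴ × 1.1) ≈ 979.0 m

980 m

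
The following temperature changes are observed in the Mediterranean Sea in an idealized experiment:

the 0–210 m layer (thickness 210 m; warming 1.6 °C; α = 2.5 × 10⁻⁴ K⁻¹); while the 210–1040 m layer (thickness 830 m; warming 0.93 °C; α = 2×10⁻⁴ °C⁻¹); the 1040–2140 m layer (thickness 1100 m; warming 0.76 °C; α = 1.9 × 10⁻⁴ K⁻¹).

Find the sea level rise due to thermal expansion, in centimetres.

40 cm of thermosteric rise

Layer 1: 1.6 × 2.5×10⁻⁴ × 210 = 0.08400 m
830 × 0.93 × 2×10⁻⁴ = 0.15438 m
1040–2140 m: 1.9×10⁻⁴ × 1100 × 0.76 = 0.15884 m
Δh = 0.08400 + 0.15438 + 0.15884 = 0.39722 m ≈ 40 cm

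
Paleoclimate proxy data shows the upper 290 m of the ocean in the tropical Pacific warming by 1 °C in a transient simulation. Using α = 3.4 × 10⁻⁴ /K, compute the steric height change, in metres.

Δh = αΔT·H = 3.4×10⁻⁴ × 1 × 290 = 0.09860 m

about 0.0986 m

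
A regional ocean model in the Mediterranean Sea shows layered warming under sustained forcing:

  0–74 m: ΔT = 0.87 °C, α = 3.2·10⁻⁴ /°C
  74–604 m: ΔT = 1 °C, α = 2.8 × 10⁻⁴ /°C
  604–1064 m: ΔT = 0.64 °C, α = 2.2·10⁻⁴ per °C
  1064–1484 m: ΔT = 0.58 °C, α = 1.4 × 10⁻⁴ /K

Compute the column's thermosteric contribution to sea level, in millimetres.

Δh ≈ 270 mm

3.2×10⁻⁴ × 74 × 0.87 = 0.0206016 m
2.8×10⁻⁴ × 530 × 1 = 0.14840 m
604–1064 m: 2.2×10⁻⁴ × 0.64 × 460 = 0.064768 m
Layer 4: 1.4×10⁻⁴ × 0.58 × 420 = 0.034104 m
Δh = 0.0206016 + 0.14840 + 0.064768 + 0.034104 = 0.2678736 m ≈ 270 mm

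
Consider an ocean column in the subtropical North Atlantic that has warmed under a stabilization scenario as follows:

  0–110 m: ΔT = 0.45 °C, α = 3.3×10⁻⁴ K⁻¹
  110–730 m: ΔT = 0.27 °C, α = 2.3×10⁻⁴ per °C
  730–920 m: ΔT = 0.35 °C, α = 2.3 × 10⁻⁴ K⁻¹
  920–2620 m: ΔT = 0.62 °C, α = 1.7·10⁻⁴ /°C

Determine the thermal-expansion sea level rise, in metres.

0–110 m: 110 × 3.3×10⁻⁴ × 0.45 = 0.016335 m
110–730 m: 620 × 0.27 × 2.3×10⁻⁴ = 0.038502 m
Layer 3: 190 × 0.35 × 2.3×10⁻⁴ = 0.015295 m
920–2620 m: 0.62 × 1.7×10⁻⁴ × 1700 = 0.17918 m
Δh = 0.016335 + 0.038502 + 0.015295 + 0.17918 = 0.249312 m

about 0.249 m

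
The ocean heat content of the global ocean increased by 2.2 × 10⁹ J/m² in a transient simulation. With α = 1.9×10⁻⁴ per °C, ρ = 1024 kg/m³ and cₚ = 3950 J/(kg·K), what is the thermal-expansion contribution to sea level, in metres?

Δh ≈ 0.10 m

Δh = αQ/(ρcₚ) = 1.9×10⁻⁴ × 2.2×10⁹ / (1024 × 3950) ≈ 0.10334 m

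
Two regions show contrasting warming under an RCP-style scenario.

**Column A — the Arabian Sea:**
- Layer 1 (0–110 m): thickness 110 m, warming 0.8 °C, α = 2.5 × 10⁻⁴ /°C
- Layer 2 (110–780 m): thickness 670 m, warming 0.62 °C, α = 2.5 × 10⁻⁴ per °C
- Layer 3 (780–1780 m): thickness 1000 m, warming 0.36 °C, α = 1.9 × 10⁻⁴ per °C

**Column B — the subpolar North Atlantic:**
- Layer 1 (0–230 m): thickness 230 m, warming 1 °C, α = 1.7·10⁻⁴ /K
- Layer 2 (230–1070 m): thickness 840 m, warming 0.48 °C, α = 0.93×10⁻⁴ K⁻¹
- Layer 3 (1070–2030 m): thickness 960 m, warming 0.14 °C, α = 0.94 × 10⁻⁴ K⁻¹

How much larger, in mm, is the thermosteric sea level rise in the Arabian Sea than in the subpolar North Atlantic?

A 110 × 2.5×10⁻⁴ × 0.8 = 0.02200 m
A 0.62 × 2.5×10⁻⁴ × 670 = 0.10385 m
A Layer 3: 1.9×10⁻⁴ × 0.36 × 1000 = 0.06840 m
A total: 0.19425 m
B 1.7×10⁻⁴ × 230 × 1 = 0.03910 m
B 230–1070 m: 0.93×10⁻⁴ × 840 × 0.48 = 0.0374976 m
B 1070–2030 m: 960 × 0.14 × 0.94×10⁻⁴ = 0.0126336 m
B total: 0.0892312 m
Difference: 0.19425 − 0.0892312 = 0.1050188 m

105 mm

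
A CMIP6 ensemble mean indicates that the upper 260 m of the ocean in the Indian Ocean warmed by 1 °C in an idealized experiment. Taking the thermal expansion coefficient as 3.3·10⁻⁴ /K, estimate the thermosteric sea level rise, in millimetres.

85.8 mm of thermosteric rise

Δh = αΔT·H = 3.3×10⁻⁴ × 1 × 260 = 0.08580 m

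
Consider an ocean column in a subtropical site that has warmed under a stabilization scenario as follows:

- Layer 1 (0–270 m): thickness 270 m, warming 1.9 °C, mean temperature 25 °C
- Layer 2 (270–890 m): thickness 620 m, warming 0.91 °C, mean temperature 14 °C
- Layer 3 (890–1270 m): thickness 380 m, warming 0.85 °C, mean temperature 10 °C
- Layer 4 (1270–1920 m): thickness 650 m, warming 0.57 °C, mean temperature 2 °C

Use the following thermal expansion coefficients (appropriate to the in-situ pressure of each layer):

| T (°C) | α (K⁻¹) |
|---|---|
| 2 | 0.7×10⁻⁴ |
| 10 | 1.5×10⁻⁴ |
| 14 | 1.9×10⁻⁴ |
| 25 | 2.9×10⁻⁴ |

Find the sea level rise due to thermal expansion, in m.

Δh ≈ 0.33 m

Layer 1 at 25 °C → α = 2.9×10⁻⁴ K⁻¹
Layer 2 at 14 °C → α = 1.9×10⁻⁴ K⁻¹
Layer 3 at 10 °C → α = 1.5×10⁻⁴ K⁻¹
Layer 4 at 2 °C → α = 0.7×10⁻⁴ K⁻¹
1.9 × 2.9×10⁻⁴ × 270 = 0.14877 m
0.91 × 620 × 1.9×10⁻⁴ = 0.107198 m
890–1270 m: 0.85 × 1.5×10⁻⁴ × 380 = 0.04845 m
1270–1920 m: 0.7×10⁻⁴ × 0.57 × 650 = 0.025935 m
Δh = 0.14877 + 0.107198 + 0.04845 + 0.025935 = 0.330353 m ≈ 0.33 m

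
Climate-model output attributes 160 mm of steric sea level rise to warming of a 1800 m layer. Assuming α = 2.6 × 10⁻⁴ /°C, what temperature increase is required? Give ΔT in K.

ΔT = Δh/(αH) = 0.16 / (2.6×10⁻⁴ × 1800) ≈ 0.3419 K

about 0.342 K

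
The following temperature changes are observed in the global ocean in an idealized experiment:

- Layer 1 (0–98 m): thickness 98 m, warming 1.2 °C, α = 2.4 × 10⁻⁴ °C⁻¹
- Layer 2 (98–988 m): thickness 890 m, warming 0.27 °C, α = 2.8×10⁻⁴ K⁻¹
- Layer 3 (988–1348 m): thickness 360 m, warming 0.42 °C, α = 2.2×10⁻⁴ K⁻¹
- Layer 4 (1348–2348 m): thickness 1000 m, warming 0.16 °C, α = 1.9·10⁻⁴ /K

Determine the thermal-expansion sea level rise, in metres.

0.16 m of thermosteric rise

0–98 m: 98 × 2.4×10⁻⁴ × 1.2 = 0.028224 m
2.8×10⁻⁴ × 890 × 0.27 = 0.067284 m
2.2×10⁻⁴ × 0.42 × 360 = 0.033264 m
Layer 4: 1.9×10⁻⁴ × 0.16 × 1000 = 0.03040 m
Δh = 0.028224 + 0.067284 + 0.033264 + 0.03040 = 0.159172 m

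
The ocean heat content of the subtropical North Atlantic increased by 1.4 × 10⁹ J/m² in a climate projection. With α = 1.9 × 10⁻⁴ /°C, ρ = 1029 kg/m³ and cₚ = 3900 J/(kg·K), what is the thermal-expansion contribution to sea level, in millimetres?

about 66 mm

Δh = αQ/(ρcₚ) = 1.9×10⁻⁴ × 1.4×10⁹ / (1029 × 3900) ≈ 0.066283 m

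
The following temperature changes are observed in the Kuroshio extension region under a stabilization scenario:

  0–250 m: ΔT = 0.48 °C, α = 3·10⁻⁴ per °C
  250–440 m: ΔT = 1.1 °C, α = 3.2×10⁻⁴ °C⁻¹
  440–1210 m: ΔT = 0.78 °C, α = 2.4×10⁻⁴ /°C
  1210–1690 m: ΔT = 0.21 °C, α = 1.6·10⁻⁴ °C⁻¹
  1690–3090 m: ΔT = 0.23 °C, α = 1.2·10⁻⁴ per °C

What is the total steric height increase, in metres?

0–250 m: 3×10⁻⁴ × 0.48 × 250 = 0.03600 m
250–440 m: 190 × 1.1 × 3.2×10⁻⁴ = 0.06688 m
2.4×10⁻⁴ × 0.78 × 770 = 0.144144 m
0.21 × 480 × 1.6×10⁻⁴ = 0.016128 m
Layer 5: 1.2×10⁻⁴ × 1400 × 0.23 = 0.03864 m
Δh = 0.03600 + 0.06688 + 0.144144 + 0.016128 + 0.03864 = 0.301792 m

Δh = 0.302 m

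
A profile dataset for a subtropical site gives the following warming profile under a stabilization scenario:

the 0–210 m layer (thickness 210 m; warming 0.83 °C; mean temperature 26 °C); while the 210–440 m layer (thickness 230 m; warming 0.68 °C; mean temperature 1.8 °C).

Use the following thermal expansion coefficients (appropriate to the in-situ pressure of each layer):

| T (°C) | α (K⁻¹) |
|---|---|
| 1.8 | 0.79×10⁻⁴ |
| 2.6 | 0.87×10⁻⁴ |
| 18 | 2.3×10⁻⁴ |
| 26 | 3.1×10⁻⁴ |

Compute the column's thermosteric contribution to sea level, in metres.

Layer 1 at 26 °C → α = 3.1×10⁻⁴ K⁻¹
Layer 2 at 1.8 °C → α = 0.79×10⁻⁴ K⁻¹
Layer 1: 210 × 0.83 × 3.1×10⁻⁴ = 0.054033 m
210–440 m: 0.79×10⁻⁴ × 0.68 × 230 = 0.0123556 m
Δh = 0.054033 + 0.0123556 = 0.0663886 m

0.066 m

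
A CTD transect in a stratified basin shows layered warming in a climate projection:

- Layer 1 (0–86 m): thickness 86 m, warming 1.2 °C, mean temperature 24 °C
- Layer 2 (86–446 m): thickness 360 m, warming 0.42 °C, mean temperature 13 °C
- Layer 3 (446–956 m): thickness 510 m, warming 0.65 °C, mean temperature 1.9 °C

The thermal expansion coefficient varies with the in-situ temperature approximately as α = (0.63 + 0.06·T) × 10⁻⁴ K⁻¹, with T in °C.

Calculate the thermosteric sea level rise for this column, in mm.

Layer 1: α = (0.63 + 0.06×24)×10⁻⁴ = 2.07×10⁻⁴ K⁻¹
Layer 2: α = (0.63 + 0.06×13)×10⁻⁴ = 1.41×10⁻⁴ K⁻¹
Layer 3: α = (0.63 + 0.06×1.9)×10⁻⁴ = 0.744×10⁻⁴ K⁻¹
Layer 1: 86 × 1.2 × 2.07×10⁻⁴ = 0.0213624 m
86–446 m: 1.41×10⁻⁴ × 360 × 0.42 = 0.0213192 m
446–956 m: 0.744×10⁻⁴ × 0.65 × 510 = 0.0246636 m
Δh = 0.0213624 + 0.0213192 + 0.0246636 = 0.0673452 m ≈ 67 mm

Δh ≈ 67 mm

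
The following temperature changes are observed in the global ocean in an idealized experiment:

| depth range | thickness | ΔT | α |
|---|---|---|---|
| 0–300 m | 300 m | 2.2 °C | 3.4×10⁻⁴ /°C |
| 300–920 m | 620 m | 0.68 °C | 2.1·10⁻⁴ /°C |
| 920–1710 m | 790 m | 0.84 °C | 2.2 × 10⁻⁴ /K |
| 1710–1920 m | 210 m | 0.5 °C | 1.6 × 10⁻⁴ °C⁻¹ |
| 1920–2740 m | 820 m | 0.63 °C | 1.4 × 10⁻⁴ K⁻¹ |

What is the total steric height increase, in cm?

about 54.8 cm

3.4×10⁻⁴ × 300 × 2.2 = 0.22440 m
Layer 2: 0.68 × 2.1×10⁻⁴ × 620 = 0.088536 m
Layer 3: 790 × 0.84 × 2.2×10⁻⁴ = 0.145992 m
0.5 × 210 × 1.6×10⁻⁴ = 0.01680 m
Layer 5: 820 × 1.4×10⁻⁴ × 0.63 = 0.072324 m
Δh = 0.22440 + 0.088536 + 0.145992 + 0.01680 + 0.072324 = 0.548052 m ≈ 54.8 cm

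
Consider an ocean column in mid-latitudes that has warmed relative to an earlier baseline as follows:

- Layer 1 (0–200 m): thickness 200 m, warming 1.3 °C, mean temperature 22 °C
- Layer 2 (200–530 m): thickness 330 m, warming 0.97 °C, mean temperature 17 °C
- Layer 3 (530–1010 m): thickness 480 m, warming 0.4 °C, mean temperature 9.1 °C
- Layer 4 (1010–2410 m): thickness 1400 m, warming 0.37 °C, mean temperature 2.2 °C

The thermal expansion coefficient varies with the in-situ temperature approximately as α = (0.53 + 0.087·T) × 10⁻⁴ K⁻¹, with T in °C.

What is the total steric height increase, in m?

Layer 1: α = (0.53 + 0.087×22)×10⁻⁴ = 2.444×10⁻⁴ K⁻¹
Layer 2: α = (0.53 + 0.087×17)×10⁻⁴ = 2.009×10⁻⁴ K⁻¹
Layer 3: α = (0.53 + 0.087×9.1)×10⁻⁴ = 1.3217×10⁻⁴ K⁻¹
Layer 4: α = (0.53 + 0.087×2.2)×10⁻⁴ = 0.7214×10⁻⁴ K⁻¹
0–200 m: 2.444×10⁻⁴ × 200 × 1.3 = 0.063544 m
Layer 2: 330 × 2.009×10⁻⁴ × 0.97 = 0.06430809 m
Layer 3: 1.3217×10⁻⁴ × 480 × 0.4 = 0.02537664 m
Layer 4: 0.7214×10⁻⁴ × 0.37 × 1400 = 0.03736852 m
Δh = 0.063544 + 0.06430809 + 0.02537664 + 0.03736852 = 0.19059725 m

0.19 m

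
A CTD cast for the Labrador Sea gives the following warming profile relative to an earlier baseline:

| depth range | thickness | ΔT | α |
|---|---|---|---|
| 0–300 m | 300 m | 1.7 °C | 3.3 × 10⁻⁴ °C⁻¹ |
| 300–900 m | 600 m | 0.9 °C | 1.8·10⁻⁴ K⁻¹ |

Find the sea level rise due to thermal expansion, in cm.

Layer 1: 3.3×10⁻⁴ × 300 × 1.7 = 0.16830 m
Layer 2: 1.8×10⁻⁴ × 600 × 0.9 = 0.09720 m
Δh = 0.16830 + 0.09720 = 0.26550 m

Δh ≈ 27 cm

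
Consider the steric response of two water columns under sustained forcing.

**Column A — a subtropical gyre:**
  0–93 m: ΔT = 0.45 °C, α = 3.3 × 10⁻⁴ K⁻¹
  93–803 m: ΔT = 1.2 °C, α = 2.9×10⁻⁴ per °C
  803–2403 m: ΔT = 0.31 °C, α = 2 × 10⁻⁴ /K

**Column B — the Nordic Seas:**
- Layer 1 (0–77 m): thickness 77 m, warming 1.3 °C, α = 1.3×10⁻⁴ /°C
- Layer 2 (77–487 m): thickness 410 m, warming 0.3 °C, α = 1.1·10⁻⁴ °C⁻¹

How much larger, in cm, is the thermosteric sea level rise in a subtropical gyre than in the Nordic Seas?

A 0–93 m: 93 × 3.3×10⁻⁴ × 0.45 = 0.0138105 m
A 710 × 1.2 × 2.9×10⁻⁴ = 0.24708 m
A 1600 × 2×10⁻⁴ × 0.31 = 0.09920 m
A total: 0.3600905 m
B 0–77 m: 1.3×10⁻⁴ × 77 × 1.3 = 0.013013 m
B 0.3 × 1.1×10⁻⁴ × 410 = 0.01353 m
B total: 0.026543 m
Difference: 0.3600905 − 0.026543 = 0.3335475 m

33 cm larger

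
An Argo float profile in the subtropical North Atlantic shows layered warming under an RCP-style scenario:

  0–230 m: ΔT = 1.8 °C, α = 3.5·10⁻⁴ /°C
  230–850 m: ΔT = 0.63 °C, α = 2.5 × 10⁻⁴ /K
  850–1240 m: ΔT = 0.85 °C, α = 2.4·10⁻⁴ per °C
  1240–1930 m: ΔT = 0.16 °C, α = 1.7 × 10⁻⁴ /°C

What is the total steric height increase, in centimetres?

34.1 cm

3.5×10⁻⁴ × 1.8 × 230 = 0.14490 m
230–850 m: 0.63 × 620 × 2.5×10⁻⁴ = 0.09765 m
850–1240 m: 2.4×10⁻⁴ × 0.85 × 390 = 0.07956 m
1240–1930 m: 0.16 × 1.7×10⁻⁴ × 690 = 0.018768 m
Δh = 0.14490 + 0.09765 + 0.07956 + 0.018768 = 0.340878 m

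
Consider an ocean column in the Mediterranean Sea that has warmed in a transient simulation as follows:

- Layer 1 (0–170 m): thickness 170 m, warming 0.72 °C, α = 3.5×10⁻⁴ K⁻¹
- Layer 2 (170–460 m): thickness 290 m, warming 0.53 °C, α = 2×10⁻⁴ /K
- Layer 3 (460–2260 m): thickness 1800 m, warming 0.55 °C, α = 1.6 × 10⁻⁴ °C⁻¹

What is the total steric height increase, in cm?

3.5×10⁻⁴ × 170 × 0.72 = 0.04284 m
170–460 m: 2×10⁻⁴ × 290 × 0.53 = 0.03074 m
Layer 3: 1800 × 1.6×10⁻⁴ × 0.55 = 0.15840 m
Δh = 0.04284 + 0.03074 + 0.15840 = 0.23198 m

23.2 cm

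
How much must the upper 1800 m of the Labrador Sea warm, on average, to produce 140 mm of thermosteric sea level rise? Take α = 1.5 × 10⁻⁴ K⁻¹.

ΔT = Δh/(αH) = 0.14 / (1.5×10⁻⁴ × 1800) ≈ 0.5185 °C

ΔT ≈ 0.52 °C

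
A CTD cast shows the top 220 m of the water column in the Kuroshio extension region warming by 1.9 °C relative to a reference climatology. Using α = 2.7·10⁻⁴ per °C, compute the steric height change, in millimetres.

110 mm of thermosteric rise

Δh = αΔT·H = 2.7×10⁻⁴ × 1.9 × 220 = 0.11286 m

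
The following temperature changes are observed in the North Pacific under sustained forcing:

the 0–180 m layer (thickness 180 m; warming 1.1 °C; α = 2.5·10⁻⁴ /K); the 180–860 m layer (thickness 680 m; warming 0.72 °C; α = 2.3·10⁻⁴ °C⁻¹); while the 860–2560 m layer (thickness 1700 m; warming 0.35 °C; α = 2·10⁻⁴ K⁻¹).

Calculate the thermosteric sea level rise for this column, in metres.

about 0.281 m

Layer 1: 180 × 1.1 × 2.5×10⁻⁴ = 0.04950 m
Layer 2: 0.72 × 680 × 2.3×10⁻⁴ = 0.112608 m
Layer 3: 0.35 × 2×10⁻⁴ × 1700 = 0.11900 m
Δh = 0.04950 + 0.112608 + 0.11900 = 0.281108 m ≈ 0.281 m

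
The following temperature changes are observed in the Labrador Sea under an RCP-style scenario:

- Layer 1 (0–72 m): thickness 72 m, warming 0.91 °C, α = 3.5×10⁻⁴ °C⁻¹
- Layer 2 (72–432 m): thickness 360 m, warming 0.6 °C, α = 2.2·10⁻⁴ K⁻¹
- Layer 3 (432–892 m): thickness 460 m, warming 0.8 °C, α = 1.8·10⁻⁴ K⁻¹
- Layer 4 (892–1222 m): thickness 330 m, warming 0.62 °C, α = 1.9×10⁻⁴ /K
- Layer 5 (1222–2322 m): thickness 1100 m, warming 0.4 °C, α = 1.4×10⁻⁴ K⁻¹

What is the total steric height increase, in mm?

72 × 3.5×10⁻⁴ × 0.91 = 0.022932 m
0.6 × 2.2×10⁻⁴ × 360 = 0.04752 m
1.8×10⁻⁴ × 0.8 × 460 = 0.06624 m
Layer 4: 0.62 × 1.9×10⁻⁴ × 330 = 0.038874 m
1100 × 0.4 × 1.4×10⁻⁴ = 0.06160 m
Δh = 0.022932 + 0.04752 + 0.06624 + 0.038874 + 0.06160 = 0.237166 m ≈ 237 mm

237 mm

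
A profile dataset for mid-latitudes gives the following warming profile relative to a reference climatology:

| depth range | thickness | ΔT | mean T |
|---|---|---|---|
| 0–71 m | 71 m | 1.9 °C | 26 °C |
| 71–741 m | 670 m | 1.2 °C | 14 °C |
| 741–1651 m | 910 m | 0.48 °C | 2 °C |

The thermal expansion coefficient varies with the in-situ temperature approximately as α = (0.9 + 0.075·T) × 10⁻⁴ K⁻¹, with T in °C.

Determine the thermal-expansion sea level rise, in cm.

Layer 1: α = (0.9 + 0.075×26)×10⁻⁴ = 2.85×10⁻⁴ K⁻¹
Layer 2: α = (0.9 + 0.075×14)×10⁻⁴ = 1.95×10⁻⁴ K⁻¹
Layer 3: α = (0.9 + 0.075×2)×10⁻⁴ = 1.05×10⁻⁴ K⁻¹
Layer 1: 71 × 1.9 × 2.85×10⁻⁴ = 0.0384465 m
Layer 2: 670 × 1.2 × 1.95×10⁻⁴ = 0.15678 m
Layer 3: 1.05×10⁻⁴ × 910 × 0.48 = 0.045864 m
Δh = 0.0384465 + 0.15678 + 0.045864 = 0.2410905 m ≈ 24.1 cm

Δh ≈ 24.1 cm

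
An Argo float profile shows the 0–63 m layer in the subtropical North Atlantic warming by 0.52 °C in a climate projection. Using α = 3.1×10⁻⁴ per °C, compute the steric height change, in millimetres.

Δh = 10.2 mm

Δh = αΔT·H = 3.1×10⁻⁴ × 0.52 × 63 = 0.0101556 m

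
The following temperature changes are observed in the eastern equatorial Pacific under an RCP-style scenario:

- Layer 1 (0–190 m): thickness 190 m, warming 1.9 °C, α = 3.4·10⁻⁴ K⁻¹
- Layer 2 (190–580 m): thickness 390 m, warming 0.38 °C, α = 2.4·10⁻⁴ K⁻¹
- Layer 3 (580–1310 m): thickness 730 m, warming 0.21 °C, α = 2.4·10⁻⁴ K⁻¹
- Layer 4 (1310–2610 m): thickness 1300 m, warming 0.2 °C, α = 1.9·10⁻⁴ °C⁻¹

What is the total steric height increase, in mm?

245 mm of thermosteric rise

3.4×10⁻⁴ × 190 × 1.9 = 0.12274 m
2.4×10⁻⁴ × 390 × 0.38 = 0.035568 m
2.4×10⁻⁴ × 0.21 × 730 = 0.036792 m
Layer 4: 1300 × 1.9×10⁻⁴ × 0.2 = 0.04940 m
Δh = 0.12274 + 0.035568 + 0.036792 + 0.04940 = 0.24450 m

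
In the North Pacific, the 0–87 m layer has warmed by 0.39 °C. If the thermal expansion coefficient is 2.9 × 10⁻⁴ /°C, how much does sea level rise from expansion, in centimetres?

Δh = αΔT·H = 2.9×10⁻⁴ × 0.39 × 87 = 0.0098397 m

0.984 cm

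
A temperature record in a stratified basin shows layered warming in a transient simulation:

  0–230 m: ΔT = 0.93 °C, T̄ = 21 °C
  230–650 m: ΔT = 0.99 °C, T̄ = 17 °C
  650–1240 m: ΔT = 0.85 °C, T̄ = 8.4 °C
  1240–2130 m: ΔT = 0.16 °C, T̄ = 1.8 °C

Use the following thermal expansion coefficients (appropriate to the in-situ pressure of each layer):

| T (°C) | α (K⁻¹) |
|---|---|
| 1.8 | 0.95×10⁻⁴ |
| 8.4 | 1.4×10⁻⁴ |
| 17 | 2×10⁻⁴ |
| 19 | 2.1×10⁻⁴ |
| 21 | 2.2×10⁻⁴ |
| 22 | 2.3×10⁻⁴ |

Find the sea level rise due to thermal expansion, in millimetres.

Layer 1 at 21 °C → α = 2.2×10⁻⁴ K⁻¹
Layer 2 at 17 °C → α = 2×10⁻⁴ K⁻¹
Layer 3 at 8.4 °C → α = 1.4×10⁻⁴ K⁻¹
Layer 4 at 1.8 °C → α = 0.95×10⁻⁴ K⁻¹
Layer 1: 2.2×10⁻⁴ × 230 × 0.93 = 0.047058 m
230–650 m: 420 × 0.99 × 2×10⁻⁴ = 0.08316 m
650–1240 m: 1.4×10⁻⁴ × 0.85 × 590 = 0.07021 m
0.95×10⁻⁴ × 0.16 × 890 = 0.013528 m
Δh = 0.047058 + 0.08316 + 0.07021 + 0.013528 = 0.213956 m ≈ 214 mm

about 214 mm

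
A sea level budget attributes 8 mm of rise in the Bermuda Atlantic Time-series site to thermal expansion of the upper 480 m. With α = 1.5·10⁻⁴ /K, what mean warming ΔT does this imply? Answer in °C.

ΔT = Δh/(αH) = 0.008 / (1.5×10⁻⁴ × 480) ≈ 0.1111 °C

0.111 °C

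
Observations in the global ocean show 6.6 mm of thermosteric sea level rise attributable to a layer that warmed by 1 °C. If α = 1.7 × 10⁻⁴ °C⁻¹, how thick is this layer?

H = Δh/(αΔT) = 0.0066 / (1.7×10⁻⁴ × 1) ≈ 38.82 m

H ≈ 38.8 m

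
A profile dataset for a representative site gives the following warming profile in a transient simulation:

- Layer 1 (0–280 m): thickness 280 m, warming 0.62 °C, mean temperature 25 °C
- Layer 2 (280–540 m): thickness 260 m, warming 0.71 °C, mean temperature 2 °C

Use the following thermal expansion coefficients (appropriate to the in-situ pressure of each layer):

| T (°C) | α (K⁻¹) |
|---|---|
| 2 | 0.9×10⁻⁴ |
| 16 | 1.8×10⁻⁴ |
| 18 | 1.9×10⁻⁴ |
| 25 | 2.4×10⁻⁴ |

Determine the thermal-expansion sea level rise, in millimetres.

Layer 1 at 25 °C → α = 2.4×10⁻⁴ K⁻¹
Layer 2 at 2 °C → α = 0.9×10⁻⁴ K⁻¹
2.4×10⁻⁴ × 280 × 0.62 = 0.041664 m
280–540 m: 260 × 0.9×10⁻⁴ × 0.71 = 0.016614 m
Δh = 0.041664 + 0.016614 = 0.058278 m

Δh = 58.3 mm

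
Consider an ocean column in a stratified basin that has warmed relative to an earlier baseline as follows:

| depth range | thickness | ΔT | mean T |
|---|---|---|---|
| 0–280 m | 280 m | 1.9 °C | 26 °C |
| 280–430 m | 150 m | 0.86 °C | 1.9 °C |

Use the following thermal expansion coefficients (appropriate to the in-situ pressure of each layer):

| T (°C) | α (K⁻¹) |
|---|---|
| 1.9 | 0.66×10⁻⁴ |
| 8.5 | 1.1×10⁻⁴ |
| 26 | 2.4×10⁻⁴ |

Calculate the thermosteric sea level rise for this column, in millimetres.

Layer 1 at 26 °C → α = 2.4×10⁻⁴ K⁻¹
Layer 2 at 1.9 °C → α = 0.66×10⁻⁴ K⁻¹
Layer 1: 2.4×10⁻⁴ × 1.9 × 280 = 0.12768 m
Layer 2: 0.66×10⁻⁴ × 0.86 × 150 = 0.008514 m
Δh = 0.12768 + 0.008514 = 0.136194 m ≈ 136 mm

Δh = 136 mm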